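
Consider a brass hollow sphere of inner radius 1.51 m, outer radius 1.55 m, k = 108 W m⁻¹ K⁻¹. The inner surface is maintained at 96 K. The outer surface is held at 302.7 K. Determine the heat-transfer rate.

Q = 4πk·ΔT/(1/r₁ − 1/r₂) = 4π × 108 × 206.7 / (1/1.51 − 1/1.55) = 1.64×10^7 W

Q = 16400 kW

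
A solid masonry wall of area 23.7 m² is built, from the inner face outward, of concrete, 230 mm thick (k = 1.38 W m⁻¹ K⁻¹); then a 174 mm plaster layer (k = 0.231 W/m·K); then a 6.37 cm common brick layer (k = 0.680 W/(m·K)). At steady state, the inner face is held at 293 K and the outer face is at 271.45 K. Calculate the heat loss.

Q = 504 W

Resistance network (inner→outer):
  R_concrete = L/(kA) = 0.230/(1.38·23.7) = 0.007032 K/W
  R_plaster = L/(kA) = 0.174/(0.231·23.7) = 0.03178 K/W
  R_common brick = L/(kA) = 0.0637/(0.680·23.7) = 0.003953 K/W
ΣR = 0.007032 + 0.03178 + 0.003953 = 0.04277 K/W
Q = ΔT/ΣR = (293 K − 271.45 K)/0.04277 = 504 W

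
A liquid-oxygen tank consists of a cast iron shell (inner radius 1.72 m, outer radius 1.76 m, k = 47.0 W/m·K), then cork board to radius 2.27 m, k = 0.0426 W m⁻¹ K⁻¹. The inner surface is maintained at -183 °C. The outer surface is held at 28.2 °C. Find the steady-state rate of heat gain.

Q = 886 W

Treat each layer as a resistance in series:
  R_cast iron = (1/1.72 − 1/1.76)/(4πk) = 0.01321/(4π·47.0) = 2.237×10^-5 K/W
  R_cork board = (1/1.76 − 1/2.27)/(4πk) = 0.1277/(4π·0.0426) = 0.2385 K/W
ΣR = 2.237×10^-5 + 0.2385 = 0.2385 K/W
Q = ΔT/ΣR = (-183 °C − 28.2 °C)/0.2385 = -886 W
(Negative Q ⇒ heat flows inward; heat gain = 886 W.)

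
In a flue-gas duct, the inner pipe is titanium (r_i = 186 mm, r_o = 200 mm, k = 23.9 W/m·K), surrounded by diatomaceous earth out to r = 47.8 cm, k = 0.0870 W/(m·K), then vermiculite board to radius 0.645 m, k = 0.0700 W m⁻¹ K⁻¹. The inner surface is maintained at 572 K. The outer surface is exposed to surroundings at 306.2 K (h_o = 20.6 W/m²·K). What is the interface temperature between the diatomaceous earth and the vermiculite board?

Treat each layer as a resistance in series:
  R'_titanium = ln(0.200/0.186)/(2πk) = 0.07257/(2π·23.9) = 4.833×10^-4 m·K/W
  R'_diatomaceous earth = ln(0.478/0.200)/(2πk) = 0.8713/(2π·0.0870) = 1.594 m·K/W
  R'_vermiculite board = ln(0.645/0.478)/(2πk) = 0.2996/(2π·0.0700) = 0.6813 m·K/W
  R'_conv,out = 1/(2πr h) = 1/(2π·0.645·20.6) = 0.01198 m·K/W
ΣR = 4.833×10^-4 + 1.594 + 0.6813 + 0.01198 = 2.288 m·K/W
Q' = ΔT/ΣR = (572 K − 306.2 K)/2.288 = 116.2 W/m
From the inner boundary to the diatomaceous earth/vermiculite board interface, ΣR_partial = 1.594 m·K/W.
T_interface = T_in − Q'·ΣR_partial = 572 K − (116.2)(1.594) = 387 K

T = 387 K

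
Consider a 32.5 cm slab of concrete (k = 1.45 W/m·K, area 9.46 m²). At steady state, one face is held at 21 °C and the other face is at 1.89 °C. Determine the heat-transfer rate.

Q = kA·ΔT/L = 1.45 × 9.46 × |21 °C − 1.89 °C| / 0.325 = 807 W

Q = 807 W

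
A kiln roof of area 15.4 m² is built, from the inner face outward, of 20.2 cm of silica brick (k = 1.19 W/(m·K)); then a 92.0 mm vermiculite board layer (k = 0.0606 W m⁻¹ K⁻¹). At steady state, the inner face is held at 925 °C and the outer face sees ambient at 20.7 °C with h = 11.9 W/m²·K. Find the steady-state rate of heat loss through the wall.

Series thermal resistances, inner to outer:
  R_silica brick = L/(kA) = 0.202/(1.19·15.4) = 0.01102 K/W
  R_vermiculite board = L/(kA) = 0.0920/(0.0606·15.4) = 0.09858 K/W
  R_conv,out = 1/(hA) = 1/(11.9·15.4) = 0.005457 K/W
ΣR = 0.01102 + 0.09858 + 0.005457 = 0.1151 K/W
Q = ΔT/ΣR = (925 °C − 20.7 °C)/0.1151 = 7860 W

Q = 7860 W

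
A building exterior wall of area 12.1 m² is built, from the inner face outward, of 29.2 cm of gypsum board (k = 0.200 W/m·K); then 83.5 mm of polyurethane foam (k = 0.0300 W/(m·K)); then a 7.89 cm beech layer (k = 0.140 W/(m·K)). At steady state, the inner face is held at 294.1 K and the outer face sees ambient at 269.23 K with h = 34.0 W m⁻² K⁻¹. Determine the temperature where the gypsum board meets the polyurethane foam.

T = 286.6 K

Treat each layer as a resistance in series:
  R_gypsum board = L/(kA) = 0.292/(0.200·12.1) = 0.1207 K/W
  R_polyurethane foam = L/(kA) = 0.0835/(0.0300·12.1) = 0.2300 K/W
  R_beech = L/(kA) = 0.0789/(0.140·12.1) = 0.04658 K/W
  R_conv,out = 1/(hA) = 1/(34.0·12.1) = 0.002431 K/W
ΣR = 0.1207 + 0.2300 + 0.04658 + 0.002431 = 0.3997 K/W
Q = ΔT/ΣR = (294.1 K − 269.23 K)/0.3997 = 62.22 W
From the inner boundary to the gypsum board/polyurethane foam interface, ΣR_partial = 0.1207 K/W.
T_interface = T_in − Q·ΣR_partial = 294.1 K − (62.22)(0.1207) = 286.6 K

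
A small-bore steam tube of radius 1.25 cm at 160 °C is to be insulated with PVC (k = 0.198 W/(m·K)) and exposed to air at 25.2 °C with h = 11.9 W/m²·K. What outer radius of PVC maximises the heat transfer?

For a cylinder, r_cr = k_ins/h = 0.198/11.9 = 0.0166 m = 1.66 cm

r_cr = 1.66 cm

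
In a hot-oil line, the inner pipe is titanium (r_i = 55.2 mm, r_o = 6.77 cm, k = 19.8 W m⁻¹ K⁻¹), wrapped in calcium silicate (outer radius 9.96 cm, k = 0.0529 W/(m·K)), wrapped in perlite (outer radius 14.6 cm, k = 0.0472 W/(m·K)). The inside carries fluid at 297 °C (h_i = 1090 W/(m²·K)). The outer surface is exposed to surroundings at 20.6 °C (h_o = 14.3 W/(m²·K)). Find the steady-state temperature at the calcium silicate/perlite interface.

T = 170 °C

Resistance network (inner→outer):
  R'_conv,in = 1/(2πr h) = 1/(2π·0.0552·1090) = 0.002645 m·K/W
  R'_titanium = ln(0.0677/0.0552)/(2πk) = 0.2041/(2π·19.8) = 0.001641 m·K/W
  R'_calcium silicate = ln(0.0996/0.0677)/(2πk) = 0.3861/(2π·0.0529) = 1.162 m·K/W
  R'_perlite = ln(0.146/0.0996)/(2πk) = 0.3824/(2π·0.0472) = 1.290 m·K/W
  R'_conv,out = 1/(2πr h) = 1/(2π·0.146·14.3) = 0.07623 m·K/W
ΣR = 0.002645 + 0.001641 + 1.162 + 1.290 + 0.07623 = 2.533 m·K/W
Q' = ΔT/ΣR = (297 °C − 20.6 °C)/2.533 = 109.1 W/m
From the inner boundary to the calcium silicate/perlite interface, ΣR_partial = 1.166 m·K/W.
T_interface = T_in − Q'·ΣR_partial = 297 °C − (109.1)(1.166) = 170 °C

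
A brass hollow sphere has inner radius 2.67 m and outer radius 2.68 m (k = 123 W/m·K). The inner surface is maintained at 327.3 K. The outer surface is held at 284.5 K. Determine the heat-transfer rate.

Q = 4πk·ΔT/(1/r₁ − 1/r₂) = 4π × 123 × 42.8 / (1/2.67 − 1/2.68) = 4.73×10^7 W

Q = 47300 kW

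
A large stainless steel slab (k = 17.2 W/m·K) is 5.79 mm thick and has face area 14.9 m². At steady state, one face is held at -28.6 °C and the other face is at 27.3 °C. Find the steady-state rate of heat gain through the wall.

Q = 2.47×10^6 W

Q = kA·ΔT/L = 17.2 × 14.9 × |-28.6 °C − 27.3 °C| / 0.00579 = 2.47×10^6 W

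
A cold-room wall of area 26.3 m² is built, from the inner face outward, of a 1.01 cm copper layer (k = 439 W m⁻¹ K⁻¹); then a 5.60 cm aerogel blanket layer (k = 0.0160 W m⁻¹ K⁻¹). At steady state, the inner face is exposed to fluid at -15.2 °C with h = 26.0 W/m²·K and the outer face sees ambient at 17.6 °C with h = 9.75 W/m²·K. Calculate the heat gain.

Q = 237 W

Treat each layer as a resistance in series:
  R_conv,in = 1/(hA) = 1/(26.0·26.3) = 0.001462 K/W
  R_copper = L/(kA) = 0.0101/(439·26.3) = 8.748×10^-7 K/W
  R_aerogel blanket = L/(kA) = 0.0560/(0.0160·26.3) = 0.1331 K/W
  R_conv,out = 1/(hA) = 1/(9.75·26.3) = 0.003900 K/W
ΣR = 0.001462 + 8.748×10^-7 + 0.1331 + 0.003900 = 0.1385 K/W
Q = ΔT/ΣR = (-15.2 °C − 17.6 °C)/0.1385 = -237 W
(Negative Q ⇒ heat flows inward; heat gain = 237 W.)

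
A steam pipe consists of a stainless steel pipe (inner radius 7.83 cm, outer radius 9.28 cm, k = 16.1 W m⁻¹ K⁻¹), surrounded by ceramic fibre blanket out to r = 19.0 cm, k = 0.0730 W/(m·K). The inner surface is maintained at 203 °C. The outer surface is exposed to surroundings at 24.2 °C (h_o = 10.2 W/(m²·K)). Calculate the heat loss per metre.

Treat each layer as a resistance in series:
  R'_stainless steel = ln(0.0928/0.0783)/(2πk) = 0.1699/(2π·16.1) = 0.001680 m·K/W
  R'_ceramic fibre blanket = ln(0.190/0.0928)/(2πk) = 0.7166/(2π·0.0730) = 1.562 m·K/W
  R'_conv,out = 1/(2πr h) = 1/(2π·0.190·10.2) = 0.08212 m·K/W
ΣR = 0.001680 + 1.562 + 0.08212 = 1.646 m·K/W
Q' = ΔT/ΣR = (203 °C − 24.2 °C)/1.646 = 109 W/m

Q' = 109 W/m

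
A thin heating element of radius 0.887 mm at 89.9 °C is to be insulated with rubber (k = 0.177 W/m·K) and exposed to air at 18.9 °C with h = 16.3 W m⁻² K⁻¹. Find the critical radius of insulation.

r_cr = 1.09 cm

For a cylinder, r_cr = k_ins/h = 0.177/16.3 = 0.0109 m = 1.09 cm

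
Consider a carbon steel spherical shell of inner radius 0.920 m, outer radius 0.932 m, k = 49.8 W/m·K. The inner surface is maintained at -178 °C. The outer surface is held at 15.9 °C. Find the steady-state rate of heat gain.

Q = 8670 kW

Q = 4πk·ΔT/(1/r₁ − 1/r₂) = 4π × 49.8 × 193.9 / (1/0.920 − 1/0.932) = 8.67×10^6 W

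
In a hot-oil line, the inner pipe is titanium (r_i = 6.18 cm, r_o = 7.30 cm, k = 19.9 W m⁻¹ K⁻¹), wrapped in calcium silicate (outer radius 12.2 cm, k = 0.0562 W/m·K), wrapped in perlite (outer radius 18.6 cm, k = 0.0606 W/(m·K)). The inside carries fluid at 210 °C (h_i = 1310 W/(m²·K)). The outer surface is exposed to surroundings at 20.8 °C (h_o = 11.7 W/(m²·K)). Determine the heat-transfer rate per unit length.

Treat each layer as a resistance in series:
  R'_conv,in = 1/(2πr h) = 1/(2π·0.0618·1310) = 0.001966 m·K/W
  R'_titanium = ln(0.0730/0.0618)/(2πk) = 0.1666/(2π·19.9) = 0.001332 m·K/W
  R'_calcium silicate = ln(0.122/0.0730)/(2πk) = 0.5136/(2π·0.0562) = 1.454 m·K/W
  R'_perlite = ln(0.186/0.122)/(2πk) = 0.4217/(2π·0.0606) = 1.108 m·K/W
  R'_conv,out = 1/(2πr h) = 1/(2π·0.186·11.7) = 0.07313 m·K/W
ΣR = 0.001966 + 0.001332 + 1.454 + 1.108 + 0.07313 = 2.638 m·K/W
Q' = ΔT/ΣR = (210 °C − 20.8 °C)/2.638 = 71.7 W/m

Q' = 71.7 W/m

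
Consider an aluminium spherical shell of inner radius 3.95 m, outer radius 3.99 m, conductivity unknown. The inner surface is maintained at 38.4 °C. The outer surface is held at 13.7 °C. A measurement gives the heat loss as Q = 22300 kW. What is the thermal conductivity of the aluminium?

k = 182 W/m·K

ΣR = ΔT/Q = |38.4 − 13.7|/2.23×10^7 = 1.108×10^-6 K/W
(1/r₁−1/r₂)/(4πk) = 1.108×10^-6 ⇒ k = 0.002538/(4π·1.108×10^-6) = 182 W/m·K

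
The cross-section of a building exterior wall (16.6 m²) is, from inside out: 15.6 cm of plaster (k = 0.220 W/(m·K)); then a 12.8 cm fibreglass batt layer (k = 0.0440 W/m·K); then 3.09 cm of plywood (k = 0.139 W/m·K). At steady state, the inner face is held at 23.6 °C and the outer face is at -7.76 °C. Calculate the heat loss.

Q = 136 W

Resistance network (inner→outer):
  R_plaster = L/(kA) = 0.156/(0.220·16.6) = 0.04272 K/W
  R_fibreglass batt = L/(kA) = 0.128/(0.0440·16.6) = 0.1752 K/W
  R_plywood = L/(kA) = 0.0309/(0.139·16.6) = 0.01339 K/W
ΣR = 0.04272 + 0.1752 + 0.01339 = 0.2313 K/W
Q = ΔT/ΣR = (23.6 °C − -7.76 °C)/0.2313 = 136 W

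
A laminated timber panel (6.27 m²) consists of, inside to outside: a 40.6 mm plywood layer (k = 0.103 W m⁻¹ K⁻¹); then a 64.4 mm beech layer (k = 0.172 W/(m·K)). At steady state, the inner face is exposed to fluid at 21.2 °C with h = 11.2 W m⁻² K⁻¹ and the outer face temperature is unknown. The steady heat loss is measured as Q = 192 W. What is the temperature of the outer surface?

T_out = -5.07 °C

Series resistances:
  R_conv,in = 1/(hA) = 1/(11.2·6.27) = 0.01424 K/W
  R_plywood = L/(kA) = 0.0406/(0.103·6.27) = 0.06287 K/W
  R_beech = L/(kA) = 0.0644/(0.172·6.27) = 0.05972 K/W
ΣR = 0.1368 K/W
ΔT = Q·ΣR = 192 × 0.1368 = 26.27 K
Heat flows outward, so T_out = T_in − ΔT = 21.2 − 26.27 = -5.07 °C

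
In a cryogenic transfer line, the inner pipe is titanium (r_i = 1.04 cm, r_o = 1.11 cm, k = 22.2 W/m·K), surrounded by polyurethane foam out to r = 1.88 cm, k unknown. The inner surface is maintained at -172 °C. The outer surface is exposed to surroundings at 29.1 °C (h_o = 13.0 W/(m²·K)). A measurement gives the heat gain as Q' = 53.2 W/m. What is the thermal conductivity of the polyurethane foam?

ΣR = ΔT/Q' = |-172 − 29.1|/53.2 = 3.780 m·K/W
Known resistances:
  R'_titanium = ln(0.0111/0.0104)/(2πk) = 0.06514/(2π·22.2) = 4.670×10^-4 m·K/W
  R'_conv,out = 1/(2πr h) = 1/(2π·0.0188·13.0) = 0.6512 m·K/W
R_polyurethane foam = ΣR − ΣR_known = 3.780 − 0.6517 = 3.128 m·K/W
ln(r₂/r₁)/(2πk) = 3.128 ⇒ k = 0.5269/(2π·3.128) = 0.0268 W/m·K

k = 0.0268 W/m·K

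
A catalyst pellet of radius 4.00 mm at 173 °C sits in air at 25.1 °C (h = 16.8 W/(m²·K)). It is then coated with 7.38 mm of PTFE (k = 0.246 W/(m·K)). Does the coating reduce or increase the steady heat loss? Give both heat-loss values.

Critical radius for a sphere: r_cr = 2k/h = 0.0293 m = 2.93 cm.
Outer radius after coating: r₂ = 0.00400 + 0.00738 = 0.01138 m.
Since r₁ < r_cr and r₂ ≤ r_cr, the coating moves toward the maximum at r_cr — heat loss rises.
Bare: R = 1/(4πr₁²h) = 296.0 K/W; Q = 147.9/296.0 = 0.500 W.
Coated: R = R_cond + R_conv = 89.02 K/W; Q = 147.9/89.02 = 1.66 W.

increases: 0.500 → 1.66 W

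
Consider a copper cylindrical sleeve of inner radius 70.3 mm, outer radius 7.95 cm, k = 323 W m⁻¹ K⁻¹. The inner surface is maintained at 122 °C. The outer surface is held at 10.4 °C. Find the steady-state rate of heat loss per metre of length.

Q' = 2πk·ΔT/ln(r₂/r₁) = 2π × 323 × 111.6 / ln(0.0795/0.0703) = 1.84×10^6 W/m

Q' = 1840 kW/m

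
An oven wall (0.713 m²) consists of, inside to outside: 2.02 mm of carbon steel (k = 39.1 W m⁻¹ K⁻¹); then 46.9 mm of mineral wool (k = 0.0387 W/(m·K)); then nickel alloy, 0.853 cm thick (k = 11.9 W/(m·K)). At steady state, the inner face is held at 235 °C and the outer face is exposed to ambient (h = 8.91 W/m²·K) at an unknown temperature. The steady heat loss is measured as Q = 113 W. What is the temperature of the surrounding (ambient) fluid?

Sum the resistances:
  R_carbon steel = L/(kA) = 0.00202/(39.1·0.713) = 7.246×10^-5 K/W
  R_mineral wool = L/(kA) = 0.0469/(0.0387·0.713) = 1.700 K/W
  R_nickel alloy = L/(kA) = 0.00853/(11.9·0.713) = 0.001005 K/W
  R_conv,out = 1/(hA) = 1/(8.91·0.713) = 0.1574 K/W
ΣR = 1.858 K/W
ΔT = Q·ΣR = 113 × 1.858 = 210.0 K
Heat flows outward, so T_out = T_in − ΔT = 235 − 210.0 = 25.0 °C

T_out = 25.0 °C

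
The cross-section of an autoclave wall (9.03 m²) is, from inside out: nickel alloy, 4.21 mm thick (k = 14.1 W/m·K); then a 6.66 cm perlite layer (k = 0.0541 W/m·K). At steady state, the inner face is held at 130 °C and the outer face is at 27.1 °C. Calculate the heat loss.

Series thermal resistances, inner to outer:
  R_nickel alloy = L/(kA) = 0.00421/(14.1·9.03) = 3.307×10^-5 K/W
  R_perlite = L/(kA) = 0.0666/(0.0541·9.03) = 0.1363 K/W
ΣR = 3.307×10^-5 + 0.1363 = 0.1363 K/W
Q = ΔT/ΣR = (130 °C − 27.1 °C)/0.1363 = 755 W

Q = 755 W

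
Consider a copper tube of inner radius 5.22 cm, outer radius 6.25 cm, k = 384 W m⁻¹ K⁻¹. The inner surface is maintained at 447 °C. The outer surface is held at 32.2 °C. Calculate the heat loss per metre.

Q' = 5560 kW/m

Q' = 2πk·ΔT/ln(r₂/r₁) = 2π × 384 × 414.8 / ln(0.0625/0.0522) = 5.56×10^6 W/m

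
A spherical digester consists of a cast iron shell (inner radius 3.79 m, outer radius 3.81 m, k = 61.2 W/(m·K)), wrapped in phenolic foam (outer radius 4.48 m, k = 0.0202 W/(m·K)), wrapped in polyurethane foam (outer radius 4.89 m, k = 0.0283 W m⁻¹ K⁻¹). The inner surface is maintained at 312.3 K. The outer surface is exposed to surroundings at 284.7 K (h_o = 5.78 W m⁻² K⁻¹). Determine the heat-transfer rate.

Resistance network (inner→outer):
  R_cast iron = (1/3.79 − 1/3.81)/(4πk) = 0.001385/(4π·61.2) = 1.801×10^-6 K/W
  R_phenolic foam = (1/3.81 − 1/4.48)/(4πk) = 0.03925/(4π·0.0202) = 0.1546 K/W
  R_polyurethane foam = (1/4.48 − 1/4.89)/(4πk) = 0.01872/(4π·0.0283) = 0.05263 K/W
  R_conv,out = 1/(4πr²h) = 1/(4π·4.89²·5.78) = 5.758×10^-4 K/W
ΣR = 1.801×10^-6 + 0.1546 + 0.05263 + 5.758×10^-4 = 0.2078 K/W
Q = ΔT/ΣR = (312.3 K − 284.7 K)/0.2078 = 133 W

Q = 133 W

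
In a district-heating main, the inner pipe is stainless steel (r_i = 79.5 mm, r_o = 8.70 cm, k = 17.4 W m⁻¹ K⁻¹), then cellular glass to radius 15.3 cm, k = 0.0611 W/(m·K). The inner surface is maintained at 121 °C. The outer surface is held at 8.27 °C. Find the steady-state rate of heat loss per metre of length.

Resistance network (inner→outer):
  R'_stainless steel = ln(0.0870/0.0795)/(2πk) = 0.09015/(2π·17.4) = 8.246×10^-4 m·K/W
  R'_cellular glass = ln(0.153/0.0870)/(2πk) = 0.5645/(2π·0.0611) = 1.471 m·K/W
ΣR = 8.246×10^-4 + 1.471 = 1.472 m·K/W
Q' = ΔT/ΣR = (121 °C − 8.27 °C)/1.472 = 76.6 W/m

Q' = 76.6 W/m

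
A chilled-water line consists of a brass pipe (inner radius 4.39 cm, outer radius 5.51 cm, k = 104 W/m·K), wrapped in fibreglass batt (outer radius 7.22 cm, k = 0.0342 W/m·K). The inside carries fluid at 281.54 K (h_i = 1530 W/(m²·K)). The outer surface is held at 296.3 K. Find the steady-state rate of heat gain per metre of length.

Q' = 11.7 W/m

Series thermal resistances, inner to outer:
  R'_conv,in = 1/(2πr h) = 1/(2π·0.0439·1530) = 0.002370 m·K/W
  R'_brass = ln(0.0551/0.0439)/(2πk) = 0.2272/(2π·104) = 3.477×10^-4 m·K/W
  R'_fibreglass batt = ln(0.0722/0.0551)/(2πk) = 0.2703/(2π·0.0342) = 1.258 m·K/W
ΣR = 0.002370 + 3.477×10^-4 + 1.258 = 1.261 m·K/W
Q' = ΔT/ΣR = (281.54 K − 296.3 K)/1.261 = -11.7 W/m
(Negative Q' ⇒ heat flows inward; heat gain = 11.7 W/m.)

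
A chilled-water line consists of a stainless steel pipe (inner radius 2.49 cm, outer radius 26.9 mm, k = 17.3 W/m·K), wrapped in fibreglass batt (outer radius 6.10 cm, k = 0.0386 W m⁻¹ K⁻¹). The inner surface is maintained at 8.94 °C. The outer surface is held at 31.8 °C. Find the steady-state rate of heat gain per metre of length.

Q' = 6.77 W/m

Resistance network (inner→outer):
  R'_stainless steel = ln(0.0269/0.0249)/(2πk) = 0.07726/(2π·17.3) = 7.108×10^-4 m·K/W
  R'_fibreglass batt = ln(0.0610/0.0269)/(2πk) = 0.8187/(2π·0.0386) = 3.376 m·K/W
ΣR = 7.108×10^-4 + 3.376 = 3.377 m·K/W
Q' = ΔT/ΣR = (8.94 °C − 31.8 °C)/3.377 = -6.77 W/m
(Negative Q' ⇒ heat flows inward; heat gain = 6.77 W/m.)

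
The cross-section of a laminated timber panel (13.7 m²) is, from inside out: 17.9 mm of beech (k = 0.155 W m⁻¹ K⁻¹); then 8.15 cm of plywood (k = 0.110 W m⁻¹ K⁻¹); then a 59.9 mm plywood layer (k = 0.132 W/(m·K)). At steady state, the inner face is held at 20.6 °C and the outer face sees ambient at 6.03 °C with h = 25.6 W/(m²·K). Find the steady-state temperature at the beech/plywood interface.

T = 19.4 °C

Resistance network (inner→outer):
  R_beech = L/(kA) = 0.0179/(0.155·13.7) = 0.008429 K/W
  R_plywood = L/(kA) = 0.0815/(0.110·13.7) = 0.05408 K/W
  R_plywood = L/(kA) = 0.0599/(0.132·13.7) = 0.03312 K/W
  R_conv,out = 1/(hA) = 1/(25.6·13.7) = 0.002851 K/W
ΣR = 0.008429 + 0.05408 + 0.03312 + 0.002851 = 0.09848 K/W
Q = ΔT/ΣR = (20.6 °C − 6.03 °C)/0.09848 = 147.9 W
From the inner boundary to the beech/plywood interface, ΣR_partial = 0.008429 K/W.
T_interface = T_in − Q·ΣR_partial = 20.6 °C − (147.9)(0.008429) = 19.4 °C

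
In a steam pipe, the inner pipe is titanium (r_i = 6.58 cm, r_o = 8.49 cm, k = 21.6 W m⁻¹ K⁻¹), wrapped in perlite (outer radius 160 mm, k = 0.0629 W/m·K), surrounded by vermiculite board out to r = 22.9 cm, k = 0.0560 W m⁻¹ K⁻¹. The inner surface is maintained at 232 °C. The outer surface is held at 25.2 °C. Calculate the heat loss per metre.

Resistance network (inner→outer):
  R'_titanium = ln(0.0849/0.0658)/(2πk) = 0.2549/(2π·21.6) = 0.001878 m·K/W
  R'_perlite = ln(0.160/0.0849)/(2πk) = 0.6337/(2π·0.0629) = 1.603 m·K/W
  R'_vermiculite board = ln(0.229/0.160)/(2πk) = 0.3585/(2π·0.0560) = 1.019 m·K/W
ΣR = 0.001878 + 1.603 + 1.019 = 2.624 m·K/W
Q' = ΔT/ΣR = (232 °C − 25.2 °C)/2.624 = 78.8 W/m

Q' = 78.8 W/m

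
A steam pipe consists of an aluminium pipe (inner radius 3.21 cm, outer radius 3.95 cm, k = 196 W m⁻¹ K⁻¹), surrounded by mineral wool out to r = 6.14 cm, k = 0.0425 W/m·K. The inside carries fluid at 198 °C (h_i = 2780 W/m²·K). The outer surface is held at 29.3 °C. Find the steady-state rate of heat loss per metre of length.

Q' = 102 W/m

Resistance network (inner→outer):
  R'_conv,in = 1/(2πr h) = 1/(2π·0.0321·2780) = 0.001783 m·K/W
  R'_aluminium = ln(0.0395/0.0321)/(2πk) = 0.2074/(2π·196) = 1.684×10^-4 m·K/W
  R'_mineral wool = ln(0.0614/0.0395)/(2πk) = 0.4411/(2π·0.0425) = 1.652 m·K/W
ΣR = 0.001783 + 1.684×10^-4 + 1.652 = 1.654 m·K/W
Q' = ΔT/ΣR = (198 °C − 29.3 °C)/1.654 = 102 W/m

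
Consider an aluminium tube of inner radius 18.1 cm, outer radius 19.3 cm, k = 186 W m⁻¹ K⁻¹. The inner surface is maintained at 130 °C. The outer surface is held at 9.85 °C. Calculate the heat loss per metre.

Q' = 2πk·ΔT/ln(r₂/r₁) = 2π × 186 × 120.15 / ln(0.193/0.181) = 2.19×10^6 W/m

Q' = 2190 kW/m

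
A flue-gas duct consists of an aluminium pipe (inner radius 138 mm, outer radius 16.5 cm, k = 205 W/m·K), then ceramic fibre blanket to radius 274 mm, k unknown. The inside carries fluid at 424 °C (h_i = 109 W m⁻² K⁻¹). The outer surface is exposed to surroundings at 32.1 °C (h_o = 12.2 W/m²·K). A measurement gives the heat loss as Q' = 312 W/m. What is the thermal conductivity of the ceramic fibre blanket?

ΣR = ΔT/Q' = |424 − 32.1|/312 = 1.256 m·K/W
Known resistances:
  R'_conv,in = 1/(2πr h) = 1/(2π·0.138·109) = 0.01058 m·K/W
  R'_aluminium = ln(0.165/0.138)/(2πk) = 0.1787/(2π·205) = 1.387×10^-4 m·K/W
  R'_conv,out = 1/(2πr h) = 1/(2π·0.274·12.2) = 0.04761 m·K/W
R_ceramic fibre blanket = ΣR − ΣR_known = 1.256 − 0.05833 = 1.198 m·K/W
ln(r₂/r₁)/(2πk) = 1.198 ⇒ k = 0.5072/(2π·1.198) = 0.0674 W/m·K

k = 0.0674 W/m·K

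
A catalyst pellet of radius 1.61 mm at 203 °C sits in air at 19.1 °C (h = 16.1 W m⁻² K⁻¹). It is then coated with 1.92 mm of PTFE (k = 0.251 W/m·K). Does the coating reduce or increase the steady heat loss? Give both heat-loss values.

Critical radius for a sphere: r_cr = 2k/h = 0.0312 m = 3.12 cm.
Outer radius after coating: r₂ = 0.00161 + 0.00192 = 0.00353 m.
Since r₁ < r_cr and r₂ ≤ r_cr, the coating moves toward the maximum at r_cr — heat loss rises.
Bare: R = 1/(4πr₁²h) = 1907 K/W; Q = 183.9/1907 = 0.0964 W.
Coated: R = R_cond + R_conv = 503.8 K/W; Q = 183.9/503.8 = 0.365 W.

increases: 0.0964 → 0.365 W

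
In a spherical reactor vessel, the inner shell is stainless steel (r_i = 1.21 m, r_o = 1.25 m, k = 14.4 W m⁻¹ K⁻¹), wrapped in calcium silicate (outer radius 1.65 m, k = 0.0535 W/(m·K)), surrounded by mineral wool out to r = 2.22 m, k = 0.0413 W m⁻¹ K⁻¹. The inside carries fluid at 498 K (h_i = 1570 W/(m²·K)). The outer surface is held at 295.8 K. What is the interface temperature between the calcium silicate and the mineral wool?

T = 399 K

Treat each layer as a resistance in series:
  R_conv,in = 1/(4πr²h) = 1/(4π·1.21²·1570) = 3.462×10^-5 K/W
  R_stainless steel = (1/1.21 − 1/1.25)/(4πk) = 0.02645/(4π·14.4) = 1.461×10^-4 K/W
  R_calcium silicate = (1/1.25 − 1/1.65)/(4πk) = 0.1939/(4π·0.0535) = 0.2885 K/W
  R_mineral wool = (1/1.65 − 1/2.22)/(4πk) = 0.1556/(4π·0.0413) = 0.2998 K/W
ΣR = 3.462×10^-5 + 1.461×10^-4 + 0.2885 + 0.2998 = 0.5885 K/W
Q = ΔT/ΣR = (498 K − 295.8 K)/0.5885 = 343.6 W
From the inner boundary to the calcium silicate/mineral wool interface, ΣR_partial = 0.2887 K/W.
T_interface = T_in − Q·ΣR_partial = 498 K − (343.6)(0.2887) = 399 K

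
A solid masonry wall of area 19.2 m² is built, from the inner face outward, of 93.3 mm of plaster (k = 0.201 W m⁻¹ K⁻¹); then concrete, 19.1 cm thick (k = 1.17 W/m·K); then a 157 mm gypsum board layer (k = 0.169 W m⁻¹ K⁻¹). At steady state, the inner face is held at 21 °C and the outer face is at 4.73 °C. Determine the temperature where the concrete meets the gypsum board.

Series thermal resistances, inner to outer:
  R_plaster = L/(kA) = 0.0933/(0.201·19.2) = 0.02418 K/W
  R_concrete = L/(kA) = 0.191/(1.17·19.2) = 0.008502 K/W
  R_gypsum board = L/(kA) = 0.157/(0.169·19.2) = 0.04839 K/W
ΣR = 0.02418 + 0.008502 + 0.04839 = 0.08107 K/W
Q = ΔT/ΣR = (21 °C − 4.73 °C)/0.08107 = 200.7 W
From the inner boundary to the concrete/gypsum board interface, ΣR_partial = 0.03268 K/W.
T_interface = T_in − Q·ΣR_partial = 21 °C − (200.7)(0.03268) = 14.4 °C

T = 14.4 °C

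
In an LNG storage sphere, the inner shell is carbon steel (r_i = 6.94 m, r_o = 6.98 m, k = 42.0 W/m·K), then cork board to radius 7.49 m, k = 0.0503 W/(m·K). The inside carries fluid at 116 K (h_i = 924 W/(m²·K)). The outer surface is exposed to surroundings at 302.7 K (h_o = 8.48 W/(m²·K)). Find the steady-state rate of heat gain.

Series thermal resistances, inner to outer:
  R_conv,in = 1/(4πr²h) = 1/(4π·6.94²·924) = 1.788×10^-6 K/W
  R_carbon steel = (1/6.94 − 1/6.98)/(4πk) = 8.257×10^-4/(4π·42.0) = 1.565×10^-6 K/W
  R_cork board = (1/6.98 − 1/7.49)/(4πk) = 0.009755/(4π·0.0503) = 0.01543 K/W
  R_conv,out = 1/(4πr²h) = 1/(4π·7.49²·8.48) = 1.673×10^-4 K/W
ΣR = 1.788×10^-6 + 1.565×10^-6 + 0.01543 + 1.673×10^-4 = 0.01560 K/W
Q = ΔT/ΣR = (116 K − 302.7 K)/0.01560 = -12000 W
(Negative Q ⇒ heat flows inward; heat gain = 12000 W.)

Q = 12000 W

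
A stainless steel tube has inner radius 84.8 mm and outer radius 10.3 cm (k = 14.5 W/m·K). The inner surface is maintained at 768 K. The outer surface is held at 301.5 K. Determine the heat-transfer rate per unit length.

Q' = 2πk·ΔT/ln(r₂/r₁) = 2π × 14.5 × 466.5 / ln(0.103/0.0848) = 2.19×10^5 W/m

Q' = 2.19×10^5 W/m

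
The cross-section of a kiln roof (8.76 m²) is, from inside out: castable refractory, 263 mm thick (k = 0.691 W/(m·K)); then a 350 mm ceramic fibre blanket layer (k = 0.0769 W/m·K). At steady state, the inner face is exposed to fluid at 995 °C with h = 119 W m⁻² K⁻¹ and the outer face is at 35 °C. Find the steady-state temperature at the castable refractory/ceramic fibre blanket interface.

Treat each layer as a resistance in series:
  R_conv,in = 1/(hA) = 1/(119·8.76) = 9.593×10^-4 K/W
  R_castable refractory = L/(kA) = 0.263/(0.691·8.76) = 0.04345 K/W
  R_ceramic fibre blanket = L/(kA) = 0.350/(0.0769·8.76) = 0.5196 K/W
ΣR = 9.593×10^-4 + 0.04345 + 0.5196 = 0.5640 K/W
Q = ΔT/ΣR = (995 °C − 35 °C)/0.5640 = 1702 W
From the inner boundary to the castable refractory/ceramic fibre blanket interface, ΣR_partial = 0.04441 K/W.
T_interface = T_in − Q·ΣR_partial = 995 °C − (1702)(0.04441) = 919 °C

T = 919 °C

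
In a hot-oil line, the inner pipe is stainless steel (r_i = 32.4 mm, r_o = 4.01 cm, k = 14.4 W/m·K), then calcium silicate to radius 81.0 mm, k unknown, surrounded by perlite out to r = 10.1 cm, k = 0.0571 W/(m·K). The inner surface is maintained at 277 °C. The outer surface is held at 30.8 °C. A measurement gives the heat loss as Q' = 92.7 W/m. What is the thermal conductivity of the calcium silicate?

k = 0.0549 W/m·K

ΣR = ΔT/Q' = |277 − 30.8|/92.7 = 2.656 m·K/W
Known resistances:
  R'_stainless steel = ln(0.0401/0.0324)/(2πk) = 0.2132/(2π·14.4) = 0.002357 m·K/W
  R'_perlite = ln(0.101/0.0810)/(2πk) = 0.2207/(2π·0.0571) = 0.6151 m·K/W
R_calcium silicate = ΣR − ΣR_known = 2.656 − 0.6175 = 2.038 m·K/W
ln(r₂/r₁)/(2πk) = 2.038 ⇒ k = 0.7031/(2π·2.038) = 0.0549 W/m·K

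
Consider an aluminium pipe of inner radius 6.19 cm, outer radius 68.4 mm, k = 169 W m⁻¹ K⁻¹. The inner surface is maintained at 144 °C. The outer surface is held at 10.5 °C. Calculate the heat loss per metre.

Q' = 2πk·ΔT/ln(r₂/r₁) = 2π × 169 × 133.5 / ln(0.0684/0.0619) = 1.42×10^6 W/m

Q' = 1420 kW/m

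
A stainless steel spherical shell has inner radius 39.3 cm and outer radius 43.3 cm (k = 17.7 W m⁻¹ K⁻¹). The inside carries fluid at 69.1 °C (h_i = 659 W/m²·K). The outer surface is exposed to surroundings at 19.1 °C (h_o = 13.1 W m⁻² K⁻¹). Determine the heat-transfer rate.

Q = 1460 W

Series thermal resistances, inner to outer:
  R_conv,in = 1/(4πr²h) = 1/(4π·0.393²·659) = 7.818×10^-4 K/W
  R_stainless steel = (1/0.393 − 1/0.433)/(4πk) = 0.2351/(4π·17.7) = 0.001057 K/W
  R_conv,out = 1/(4πr²h) = 1/(4π·0.433²·13.1) = 0.03240 K/W
ΣR = 7.818×10^-4 + 0.001057 + 0.03240 = 0.03424 K/W
Q = ΔT/ΣR = (69.1 °C − 19.1 °C)/0.03424 = 1460 W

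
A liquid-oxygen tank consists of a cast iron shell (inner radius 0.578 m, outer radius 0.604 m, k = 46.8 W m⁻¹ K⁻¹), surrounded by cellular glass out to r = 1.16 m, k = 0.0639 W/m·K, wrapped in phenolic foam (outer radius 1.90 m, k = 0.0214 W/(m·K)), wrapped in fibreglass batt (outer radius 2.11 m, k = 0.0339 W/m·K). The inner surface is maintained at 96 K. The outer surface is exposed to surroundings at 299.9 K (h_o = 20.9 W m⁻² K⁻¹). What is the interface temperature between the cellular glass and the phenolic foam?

Series thermal resistances, inner to outer:
  R_cast iron = (1/0.578 − 1/0.604)/(4πk) = 0.07447/(4π·46.8) = 1.266×10^-4 K/W
  R_cellular glass = (1/0.604 − 1/1.16)/(4πk) = 0.7936/(4π·0.0639) = 0.9883 K/W
  R_phenolic foam = (1/1.16 − 1/1.90)/(4πk) = 0.3358/(4π·0.0214) = 1.249 K/W
  R_fibreglass batt = (1/1.90 − 1/2.11)/(4πk) = 0.05238/(4π·0.0339) = 0.1230 K/W
  R_conv,out = 1/(4πr²h) = 1/(4π·2.11²·20.9) = 8.552×10^-4 K/W
ΣR = 1.266×10^-4 + 0.9883 + 1.249 + 0.1230 + 8.552×10^-4 = 2.361 K/W
Q = ΔT/ΣR = (96 K − 299.9 K)/2.361 = -86.36 W
From the inner boundary to the cellular glass/phenolic foam interface, ΣR_partial = 0.9884 K/W.
T_interface = T_in − Q·ΣR_partial = 96 K − (-86.36)(0.9884) = 181.4 K

T = 181.4 K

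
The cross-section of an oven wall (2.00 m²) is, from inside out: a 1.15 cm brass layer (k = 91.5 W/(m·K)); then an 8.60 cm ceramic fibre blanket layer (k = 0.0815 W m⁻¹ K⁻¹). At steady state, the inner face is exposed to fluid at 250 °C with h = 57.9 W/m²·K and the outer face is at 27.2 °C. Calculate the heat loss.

Q = 415 W

Treat each layer as a resistance in series:
  R_conv,in = 1/(hA) = 1/(57.9·2.00) = 0.008636 K/W
  R_brass = L/(kA) = 0.0115/(91.5·2.00) = 6.284×10^-5 K/W
  R_ceramic fibre blanket = L/(kA) = 0.0860/(0.0815·2.00) = 0.5276 K/W
ΣR = 0.008636 + 6.284×10^-5 + 0.5276 = 0.5363 K/W
Q = ΔT/ΣR = (250 °C − 27.2 °C)/0.5363 = 415 W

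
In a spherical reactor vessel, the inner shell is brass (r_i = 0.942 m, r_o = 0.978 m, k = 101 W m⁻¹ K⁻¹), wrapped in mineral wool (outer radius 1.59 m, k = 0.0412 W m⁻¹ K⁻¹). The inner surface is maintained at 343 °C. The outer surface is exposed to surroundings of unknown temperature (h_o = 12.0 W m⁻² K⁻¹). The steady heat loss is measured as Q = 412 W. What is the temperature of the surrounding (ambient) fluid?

Series resistances:
  R_brass = (1/0.942 − 1/0.978)/(4πk) = 0.03908/(4π·101) = 3.079×10^-5 K/W
  R_mineral wool = (1/0.978 − 1/1.59)/(4πk) = 0.3936/(4π·0.0412) = 0.7602 K/W
  R_conv,out = 1/(4πr²h) = 1/(4π·1.59²·12.0) = 0.002623 K/W
ΣR = 0.7628 K/W
ΔT = Q·ΣR = 412 × 0.7628 = 314.3 K
Heat flows outward, so T_out = T_in − ΔT = 343 − 314.3 = 28.7 °C

T_out = 28.7 °C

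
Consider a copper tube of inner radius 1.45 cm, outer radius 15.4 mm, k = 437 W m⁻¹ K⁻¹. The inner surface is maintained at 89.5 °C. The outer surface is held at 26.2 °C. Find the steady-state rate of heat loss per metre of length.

Q' = 2890 kW/m

Q' = 2πk·ΔT/ln(r₂/r₁) = 2π × 437 × 63.3 / ln(0.0154/0.0145) = 2.89×10^6 W/m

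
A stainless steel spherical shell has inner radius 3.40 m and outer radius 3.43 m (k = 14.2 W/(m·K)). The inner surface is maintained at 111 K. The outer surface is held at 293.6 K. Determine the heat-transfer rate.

Q = 4πk·ΔT/(1/r₁ − 1/r₂) = 4π × 14.2 × 182.6 / (1/3.40 − 1/3.43) = 1.27×10^7 W

Q = 12700 kW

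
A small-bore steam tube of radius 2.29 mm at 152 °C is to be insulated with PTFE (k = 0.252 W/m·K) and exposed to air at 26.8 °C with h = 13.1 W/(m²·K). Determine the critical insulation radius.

For a cylinder, r_cr = k_ins/h = 0.252/13.1 = 0.0192 m = 1.92 cm

r_cr = 1.92 cm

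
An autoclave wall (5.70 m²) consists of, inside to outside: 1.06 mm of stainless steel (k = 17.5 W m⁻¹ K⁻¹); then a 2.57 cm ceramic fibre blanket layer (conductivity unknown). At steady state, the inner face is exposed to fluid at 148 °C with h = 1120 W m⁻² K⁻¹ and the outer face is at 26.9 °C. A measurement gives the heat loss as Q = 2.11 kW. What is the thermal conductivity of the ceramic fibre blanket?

ΣR = ΔT/Q = |148 − 26.9|/2110 = 0.05739 K/W
Known resistances:
  R_conv,in = 1/(hA) = 1/(1120·5.70) = 1.566×10^-4 K/W
  R_stainless steel = L/(kA) = 0.00106/(17.5·5.70) = 1.063×10^-5 K/W
R_ceramic fibre blanket = ΣR − ΣR_known = 0.05739 − 1.672×10^-4 = 0.05722 K/W
L/(kA) = 0.05722 ⇒ k = 0.0257/(0.05722·5.70) = 0.0788 W/m·K

k = 0.0788 W/m·K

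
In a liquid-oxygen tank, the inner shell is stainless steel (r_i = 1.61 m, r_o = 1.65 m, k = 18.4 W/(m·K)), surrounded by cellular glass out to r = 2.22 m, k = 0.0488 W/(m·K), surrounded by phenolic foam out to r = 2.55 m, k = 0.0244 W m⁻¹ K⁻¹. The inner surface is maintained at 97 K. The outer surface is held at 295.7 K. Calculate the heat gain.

Treat each layer as a resistance in series:
  R_stainless steel = (1/1.61 − 1/1.65)/(4πk) = 0.01506/(4π·18.4) = 6.512×10^-5 K/W
  R_cellular glass = (1/1.65 − 1/2.22)/(4πk) = 0.1556/(4π·0.0488) = 0.2538 K/W
  R_phenolic foam = (1/2.22 − 1/2.55)/(4πk) = 0.05829/(4π·0.0244) = 0.1901 K/W
ΣR = 6.512×10^-5 + 0.2538 + 0.1901 = 0.4440 K/W
Q = ΔT/ΣR = (97 K − 295.7 K)/0.4440 = -448 W
(Negative Q ⇒ heat flows inward; heat gain = 448 W.)

Q = 448 W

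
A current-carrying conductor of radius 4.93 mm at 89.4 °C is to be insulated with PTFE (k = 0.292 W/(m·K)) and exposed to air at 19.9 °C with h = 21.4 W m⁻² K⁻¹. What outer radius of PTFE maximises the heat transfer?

For a cylinder, r_cr = k_ins/h = 0.292/21.4 = 0.0136 m = 1.36 cm

r_cr = 1.36 cm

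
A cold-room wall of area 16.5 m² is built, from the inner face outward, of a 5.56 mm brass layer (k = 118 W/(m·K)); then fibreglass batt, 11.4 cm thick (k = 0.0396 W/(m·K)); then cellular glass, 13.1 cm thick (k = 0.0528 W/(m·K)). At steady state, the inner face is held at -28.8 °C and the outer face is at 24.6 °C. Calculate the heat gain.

Q = 164 W

Resistance network (inner→outer):
  R_brass = L/(kA) = 0.00556/(118·16.5) = 2.856×10^-6 K/W
  R_fibreglass batt = L/(kA) = 0.114/(0.0396·16.5) = 0.1745 K/W
  R_cellular glass = L/(kA) = 0.131/(0.0528·16.5) = 0.1504 K/W
ΣR = 2.856×10^-6 + 0.1745 + 0.1504 = 0.3249 K/W
Q = ΔT/ΣR = (-28.8 °C − 24.6 °C)/0.3249 = -164 W
(Negative Q ⇒ heat flows inward; heat gain = 164 W.)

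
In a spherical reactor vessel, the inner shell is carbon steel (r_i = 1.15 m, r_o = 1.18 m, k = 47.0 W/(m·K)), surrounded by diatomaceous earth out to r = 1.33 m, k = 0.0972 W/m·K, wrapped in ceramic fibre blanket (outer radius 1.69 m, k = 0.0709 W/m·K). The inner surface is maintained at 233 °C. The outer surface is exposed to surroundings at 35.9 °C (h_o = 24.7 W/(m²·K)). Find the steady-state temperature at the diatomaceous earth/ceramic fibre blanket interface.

T = 173 °C

Resistance network (inner→outer):
  R_carbon steel = (1/1.15 − 1/1.18)/(4πk) = 0.02211/(4π·47.0) = 3.743×10^-5 K/W
  R_diatomaceous earth = (1/1.18 − 1/1.33)/(4πk) = 0.09558/(4π·0.0972) = 0.07825 K/W
  R_ceramic fibre blanket = (1/1.33 − 1/1.69)/(4πk) = 0.1602/(4π·0.0709) = 0.1798 K/W
  R_conv,out = 1/(4πr²h) = 1/(4π·1.69²·24.7) = 0.001128 K/W
ΣR = 3.743×10^-5 + 0.07825 + 0.1798 + 0.001128 = 0.2592 K/W
Q = ΔT/ΣR = (233 °C − 35.9 °C)/0.2592 = 760.4 W
From the inner boundary to the diatomaceous earth/ceramic fibre blanket interface, ΣR_partial = 0.07829 K/W.
T_interface = T_in − Q·ΣR_partial = 233 °C − (760.4)(0.07829) = 173 °C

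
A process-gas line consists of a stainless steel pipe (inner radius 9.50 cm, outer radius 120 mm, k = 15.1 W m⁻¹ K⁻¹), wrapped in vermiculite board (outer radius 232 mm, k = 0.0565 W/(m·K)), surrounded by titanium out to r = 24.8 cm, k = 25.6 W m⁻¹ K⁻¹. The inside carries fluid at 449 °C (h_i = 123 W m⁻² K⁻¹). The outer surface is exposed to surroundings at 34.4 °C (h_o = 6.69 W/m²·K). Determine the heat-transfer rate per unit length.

Q' = 211 W/m

Resistance network (inner→outer):
  R'_conv,in = 1/(2πr h) = 1/(2π·0.0950·123) = 0.01362 m·K/W
  R'_stainless steel = ln(0.120/0.0950)/(2πk) = 0.2336/(2π·15.1) = 0.002462 m·K/W
  R'_vermiculite board = ln(0.232/0.120)/(2πk) = 0.6592/(2π·0.0565) = 1.857 m·K/W
  R'_titanium = ln(0.248/0.232)/(2πk) = 0.06669/(2π·25.6) = 4.146×10^-4 m·K/W
  R'_conv,out = 1/(2πr h) = 1/(2π·0.248·6.69) = 0.09593 m·K/W
ΣR = 0.01362 + 0.002462 + 1.857 + 4.146×10^-4 + 0.09593 = 1.969 m·K/W
Q' = ΔT/ΣR = (449 °C − 34.4 °C)/1.969 = 211 W/m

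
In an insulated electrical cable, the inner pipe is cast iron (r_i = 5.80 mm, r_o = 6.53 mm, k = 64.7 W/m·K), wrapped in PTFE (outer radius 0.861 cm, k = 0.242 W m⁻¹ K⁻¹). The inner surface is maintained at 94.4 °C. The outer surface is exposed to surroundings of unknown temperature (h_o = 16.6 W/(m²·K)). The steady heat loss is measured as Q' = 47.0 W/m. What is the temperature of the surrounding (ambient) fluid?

T_out = 33.5 °C

Series resistances:
  R'_cast iron = ln(0.00653/0.00580)/(2πk) = 0.1185/(2π·64.7) = 2.916×10^-4 m·K/W
  R'_PTFE = ln(0.00861/0.00653)/(2πk) = 0.2765/(2π·0.242) = 0.1819 m·K/W
  R'_conv,out = 1/(2πr h) = 1/(2π·0.00861·16.6) = 1.114 m·K/W
ΣR = 1.296 m·K/W
ΔT = Q'·ΣR = 47.0 × 1.296 = 60.91 K
Heat flows outward, so T_out = T_in − ΔT = 94.4 − 60.91 = 33.5 °C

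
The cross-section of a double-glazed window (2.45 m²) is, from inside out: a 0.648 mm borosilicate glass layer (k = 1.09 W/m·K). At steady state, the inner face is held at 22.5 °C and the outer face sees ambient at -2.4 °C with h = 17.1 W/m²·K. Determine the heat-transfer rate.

Resistance network (inner→outer):
  R_borosilicate glass = L/(kA) = 6.48×10^-4/(1.09·2.45) = 2.427×10^-4 K/W
  R_conv,out = 1/(hA) = 1/(17.1·2.45) = 0.02387 K/W
ΣR = 2.427×10^-4 + 0.02387 = 0.02411 K/W
Q = ΔT/ΣR = (22.5 °C − -2.4 °C)/0.02411 = 1030 W

Q = 1030 W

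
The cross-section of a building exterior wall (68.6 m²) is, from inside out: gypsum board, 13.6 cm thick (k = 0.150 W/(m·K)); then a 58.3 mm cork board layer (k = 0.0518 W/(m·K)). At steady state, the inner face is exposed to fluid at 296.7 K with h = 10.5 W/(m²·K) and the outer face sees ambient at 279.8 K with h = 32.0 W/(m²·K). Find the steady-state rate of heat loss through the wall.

Treat each layer as a resistance in series:
  R_conv,in = 1/(hA) = 1/(10.5·68.6) = 0.001388 K/W
  R_gypsum board = L/(kA) = 0.136/(0.150·68.6) = 0.01322 K/W
  R_cork board = L/(kA) = 0.0583/(0.0518·68.6) = 0.01641 K/W
  R_conv,out = 1/(hA) = 1/(32.0·68.6) = 4.555×10^-4 K/W
ΣR = 0.001388 + 0.01322 + 0.01641 + 4.555×10^-4 = 0.03147 K/W
Q = ΔT/ΣR = (296.7 K − 279.8 K)/0.03147 = 537 W

Q = 537 W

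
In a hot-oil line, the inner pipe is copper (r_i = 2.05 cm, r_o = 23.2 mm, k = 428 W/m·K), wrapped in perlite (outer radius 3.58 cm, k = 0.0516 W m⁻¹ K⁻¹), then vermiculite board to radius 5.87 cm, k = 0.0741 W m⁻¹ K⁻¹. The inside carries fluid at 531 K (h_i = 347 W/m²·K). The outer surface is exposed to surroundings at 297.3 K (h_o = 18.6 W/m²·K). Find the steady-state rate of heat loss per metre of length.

Q' = 91.0 W/m

Resistance network (inner→outer):
  R'_conv,in = 1/(2πr h) = 1/(2π·0.0205·347) = 0.02237 m·K/W
  R'_copper = ln(0.0232/0.0205)/(2πk) = 0.1237/(2π·428) = 4.601×10^-5 m·K/W
  R'_perlite = ln(0.0358/0.0232)/(2πk) = 0.4338/(2π·0.0516) = 1.338 m·K/W
  R'_vermiculite board = ln(0.0587/0.0358)/(2πk) = 0.4945/(2π·0.0741) = 1.062 m·K/W
  R'_conv,out = 1/(2πr h) = 1/(2π·0.0587·18.6) = 0.1458 m·K/W
ΣR = 0.02237 + 4.601×10^-5 + 1.338 + 1.062 + 0.1458 = 2.568 m·K/W
Q' = ΔT/ΣR = (531 K − 297.3 K)/2.568 = 91.0 W/m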